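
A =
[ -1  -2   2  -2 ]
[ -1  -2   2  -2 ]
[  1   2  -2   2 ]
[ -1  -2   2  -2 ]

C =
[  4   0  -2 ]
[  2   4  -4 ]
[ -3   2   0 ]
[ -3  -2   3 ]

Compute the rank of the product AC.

First compute AC:
[[ -8,   0,   4],
 [ -8,   0,   4],
 [  8,   0,  -4],
 [ -8,   0,   4]]
Now row reduce the product.
R2 ← R2 − R1: [0, 0, 0]
R3 ← R3 + R1: [0, 0, 0]
R4 ← R4 − R1: [0, 0, 0]
1 nonzero row, so rank(AC) = 1.

1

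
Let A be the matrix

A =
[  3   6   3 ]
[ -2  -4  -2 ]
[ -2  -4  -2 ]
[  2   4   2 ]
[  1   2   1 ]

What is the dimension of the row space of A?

1

Row reduce to echelon form.
R2 ← R2 + (2/3)·R1: [0, 0, 0]
R3 ← R3 + (2/3)·R1: [0, 0, 0]
R4 ← R4 − (2/3)·R1: [0, 0, 0]
R5 ← R5 − (1/3)·R1: [0, 0, 0]
Echelon form has 1 nonzero row, so rank(A) = 1.
The row space has dimension equal to the rank: 1.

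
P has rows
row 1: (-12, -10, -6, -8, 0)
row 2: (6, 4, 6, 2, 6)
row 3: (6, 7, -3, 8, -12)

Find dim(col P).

Row reduce to echelon form.
R2 ← R2 + (1/2)·R1: [0, -1, 3, -2, 6]
R3 ← R3 + (1/2)·R1: [0, 2, -6, 4, -12]
R3 ← R3 + (2)·R2: [0, 0, 0, 0, 0]
Echelon form has 2 nonzero rows, so rank(P) = 2.
The column space has dimension equal to the rank: 2.

2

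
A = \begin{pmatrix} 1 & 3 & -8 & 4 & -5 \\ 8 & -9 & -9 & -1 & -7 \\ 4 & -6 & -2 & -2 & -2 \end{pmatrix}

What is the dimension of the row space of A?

Row reduce to echelon form.
R2 ← R2 − (8)·R1: [0, -33, 55, -33, 33]
R3 ← R3 − (4)·R1: [0, -18, 30, -18, 18]
R3 ← R3 − (6/11)·R2: [0, 0, 0, 0, 0]
Echelon form has 2 nonzero rows, so rank(A) = 2.
The row space has dimension equal to the rank: 2.

2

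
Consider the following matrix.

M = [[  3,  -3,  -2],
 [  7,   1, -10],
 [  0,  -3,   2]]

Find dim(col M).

2

Row reduce to echelon form.
R2 ← R2 − (7/3)·R1: [0, 8, -16/3]
R3 ← R3 + (3/8)·R2: [0, 0, 0]
Echelon form has 2 nonzero rows, so rank(M) = 2.
The column space has dimension equal to the rank: 2.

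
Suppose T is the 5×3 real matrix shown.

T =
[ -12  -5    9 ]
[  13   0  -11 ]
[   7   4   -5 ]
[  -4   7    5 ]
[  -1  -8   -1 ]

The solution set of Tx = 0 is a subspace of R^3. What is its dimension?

1

Row reduce to echelon form.
R2 ← R2 + (13/12)·R1: [0, -65/12, -5/4]
R3 ← R3 + (7/12)·R1: [0, 13/12, 1/4]
R4 ← R4 − (1/3)·R1: [0, 26/3, 2]
R5 ← R5 − (1/12)·R1: [0, -91/12, -7/4]
R3 ← R3 + (1/5)·R2: [0, 0, 0]
R4 ← R4 + (8/5)·R2: [0, 0, 0]
R5 ← R5 − (7/5)·R2: [0, 0, 0]
2 nonzero rows, so rank(T) = 2.
T has 3 columns; by rank–nullity, nullity = 3 − 2 = 1.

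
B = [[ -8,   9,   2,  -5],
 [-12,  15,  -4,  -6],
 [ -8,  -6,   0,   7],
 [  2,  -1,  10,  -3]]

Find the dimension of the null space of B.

Row reduce to echelon form.
R2 ← R2 − (3/2)·R1: [0, 3/2, -7, 3/2]
R3 ← R3 − R1: [0, -15, -2, 12]
R4 ← R4 + (1/4)·R1: [0, 5/4, 21/2, -17/4]
R3 ← R3 + (10)·R2: [0, 0, -72, 27]
R4 ← R4 − (5/6)·R2: [0, 0, 49/3, -11/2]
R4 ← R4 + (49/216)·R3: [0, 0, 0, 5/8]
4 nonzero rows, so rank(B) = 4.
B has 4 columns; by rank–nullity, nullity = 4 − 4 = 0.

0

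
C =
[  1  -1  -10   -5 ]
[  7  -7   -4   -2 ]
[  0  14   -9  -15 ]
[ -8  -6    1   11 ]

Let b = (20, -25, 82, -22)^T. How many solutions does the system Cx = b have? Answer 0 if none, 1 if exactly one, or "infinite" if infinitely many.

Row reduce the augmented matrix [C | b].
R2 ← R2 − (7)·R1: [0, 0, 66, 33, -165]
R4 ← R4 + (8)·R1: [0, -14, -79, -29, 138]
Swap R2 ↔ R3
R4 ← R4 + R2: [0, 0, -88, -44, 220]
R4 ← R4 + (4/3)·R3: [0, 0, 0, 0, 0]
The echelon form has 3 nonzero rows, and every pivot lies in the first 4 columns, so rank(C) = rank([C|b]) = 3.
The system is consistent.
rank = 3 < 4 unknowns, so there are infinitely many solutions.

infinite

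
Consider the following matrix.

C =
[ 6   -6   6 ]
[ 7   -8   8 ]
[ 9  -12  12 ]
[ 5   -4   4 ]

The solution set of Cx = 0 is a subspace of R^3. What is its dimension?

Row reduce to echelon form.
R2 ← R2 − (7/6)·R1: [0, -1, 1]
R3 ← R3 − (3/2)·R1: [0, -3, 3]
R4 ← R4 − (5/6)·R1: [0, 1, -1]
R3 ← R3 − (3)·R2: [0, 0, 0]
R4 ← R4 + R2: [0, 0, 0]
2 nonzero rows, so rank(C) = 2.
C has 3 columns; by rank–nullity, nullity = 3 − 2 = 1.

1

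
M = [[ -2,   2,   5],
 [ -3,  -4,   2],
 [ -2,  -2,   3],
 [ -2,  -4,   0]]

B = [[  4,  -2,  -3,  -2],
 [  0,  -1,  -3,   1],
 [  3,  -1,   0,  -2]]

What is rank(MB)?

3

First compute MB:
[[  7,  -3,   0,  -4],
 [ -6,   8,  21,  -2],
 [  1,   3,  12,  -4],
 [ -8,   8,  18,   0]]
Now row reduce the product.
R2 ← R2 + (6/7)·R1: [0, 38/7, 21, -38/7]
R3 ← R3 − (1/7)·R1: [0, 24/7, 12, -24/7]
R4 ← R4 + (8/7)·R1: [0, 32/7, 18, -32/7]
R3 ← R3 − (12/19)·R2: [0, 0, -24/19, 0]
R4 ← R4 − (16/19)·R2: [0, 0, 6/19, 0]
R4 ← R4 + (1/4)·R3: [0, 0, 0, 0]
3 nonzero rows, so rank(MB) = 3.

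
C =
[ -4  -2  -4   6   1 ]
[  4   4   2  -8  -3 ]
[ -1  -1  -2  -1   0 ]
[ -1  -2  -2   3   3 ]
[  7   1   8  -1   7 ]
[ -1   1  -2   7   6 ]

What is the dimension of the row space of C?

5

Row reduce to echelon form.
R2 ← R2 + R1: [0, 2, -2, -2, -2]
R3 ← R3 − (1/4)·R1: [0, -1/2, -1, -5/2, -1/4]
R4 ← R4 − (1/4)·R1: [0, -3/2, -1, 3/2, 11/4]
R5 ← R5 + (7/4)·R1: [0, -5/2, 1, 19/2, 35/4]
R6 ← R6 − (1/4)·R1: [0, 3/2, -1, 11/2, 23/4]
R3 ← R3 + (1/4)·R2: [0, 0, -3/2, -3, -3/4]
R4 ← R4 + (3/4)·R2: [0, 0, -5/2, 0, 5/4]
R5 ← R5 + (5/4)·R2: [0, 0, -3/2, 7, 25/4]
R6 ← R6 − (3/4)·R2: [0, 0, 1/2, 7, 29/4]
R4 ← R4 − (5/3)·R3: [0, 0, 0, 5, 5/2]
R5 ← R5 − R3: [0, 0, 0, 10, 7]
R6 ← R6 + (1/3)·R3: [0, 0, 0, 6, 7]
R5 ← R5 − (2)·R4: [0, 0, 0, 0, 2]
R6 ← R6 − (6/5)·R4: [0, 0, 0, 0, 4]
R6 ← R6 − (2)·R5: [0, 0, 0, 0, 0]
Echelon form has 5 nonzero rows, so rank(C) = 5.
The row space has dimension equal to the rank: 5.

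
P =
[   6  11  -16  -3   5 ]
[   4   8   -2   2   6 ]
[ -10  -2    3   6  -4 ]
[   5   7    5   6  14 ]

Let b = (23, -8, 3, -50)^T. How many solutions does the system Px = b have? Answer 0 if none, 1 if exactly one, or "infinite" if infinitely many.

infinite

Row reduce the augmented matrix [P | b].
R2 ← R2 − (2/3)·R1: [0, 2/3, 26/3, 4, 8/3, -70/3]
R3 ← R3 + (5/3)·R1: [0, 49/3, -71/3, 1, 13/3, 124/3]
R4 ← R4 − (5/6)·R1: [0, -13/6, 55/3, 17/2, 59/6, -415/6]
R3 ← R3 − (49/2)·R2: [0, 0, -236, -97, -61, 613]
R4 ← R4 + (13/4)·R2: [0, 0, 93/2, 43/2, 37/2, -145]
R4 ← R4 + (93/472)·R3: [0, 0, 0, 1127/472, 3059/472, -11431/472]
The echelon form has 4 nonzero rows, and every pivot lies in the first 5 columns, so rank(P) = rank([P|b]) = 4.
The system is consistent.
rank = 4 < 5 unknowns, so there are infinitely many solutions.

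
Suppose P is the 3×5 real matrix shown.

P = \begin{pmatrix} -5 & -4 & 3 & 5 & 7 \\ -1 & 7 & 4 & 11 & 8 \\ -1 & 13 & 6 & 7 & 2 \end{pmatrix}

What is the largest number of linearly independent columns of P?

Row reduce to echelon form.
R2 ← R2 − (1/5)·R1: [0, 39/5, 17/5, 10, 33/5]
R3 ← R3 − (1/5)·R1: [0, 69/5, 27/5, 6, 3/5]
R3 ← R3 − (23/13)·R2: [0, 0, -8/13, -152/13, -144/13]
Echelon form has 3 nonzero rows, so rank(P) = 3.
The rank gives the maximum number of linearly independent columns: 3.

3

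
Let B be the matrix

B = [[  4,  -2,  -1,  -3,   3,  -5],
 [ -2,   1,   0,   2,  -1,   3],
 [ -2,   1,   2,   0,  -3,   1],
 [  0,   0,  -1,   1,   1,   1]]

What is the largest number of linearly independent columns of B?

Row reduce to echelon form.
R2 ← R2 + (1/2)·R1: [0, 0, -1/2, 1/2, 1/2, 1/2]
R3 ← R3 + (1/2)·R1: [0, 0, 3/2, -3/2, -3/2, -3/2]
R3 ← R3 + (3)·R2: [0, 0, 0, 0, 0, 0]
R4 ← R4 − (2)·R2: [0, 0, 0, 0, 0, 0]
Echelon form has 2 nonzero rows, so rank(B) = 2.
The rank gives the maximum number of linearly independent columns: 2.

2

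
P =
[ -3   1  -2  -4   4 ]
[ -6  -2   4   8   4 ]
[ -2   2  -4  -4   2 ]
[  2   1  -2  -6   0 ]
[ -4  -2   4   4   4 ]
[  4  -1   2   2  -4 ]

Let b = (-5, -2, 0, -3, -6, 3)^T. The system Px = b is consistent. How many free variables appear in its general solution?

Row reduce the augmented matrix [P | b].
R2 ← R2 − (2)·R1: [0, -4, 8, 16, -4, 8]
R3 ← R3 − (2/3)·R1: [0, 4/3, -8/3, -4/3, -2/3, 10/3]
R4 ← R4 + (2/3)·R1: [0, 5/3, -10/3, -26/3, 8/3, -19/3]
R5 ← R5 − (4/3)·R1: [0, -10/3, 20/3, 28/3, -4/3, 2/3]
R6 ← R6 + (4/3)·R1: [0, 1/3, -2/3, -10/3, 4/3, -11/3]
R3 ← R3 + (1/3)·R2: [0, 0, 0, 4, -2, 6]
R4 ← R4 + (5/12)·R2: [0, 0, 0, -2, 1, -3]
R5 ← R5 − (5/6)·R2: [0, 0, 0, -4, 2, -6]
R6 ← R6 + (1/12)·R2: [0, 0, 0, -2, 1, -3]
R4 ← R4 + (1/2)·R3: [0, 0, 0, 0, 0, 0]
R5 ← R5 + R3: [0, 0, 0, 0, 0, 0]
R6 ← R6 + (1/2)·R3: [0, 0, 0, 0, 0, 0]
The echelon form has 3 nonzero rows, and every pivot lies in the first 5 columns, so rank(P) = rank([P|b]) = 3.
The system is consistent.
Free variables = (unknowns) − (rank) = 5 − 3 = 2.

2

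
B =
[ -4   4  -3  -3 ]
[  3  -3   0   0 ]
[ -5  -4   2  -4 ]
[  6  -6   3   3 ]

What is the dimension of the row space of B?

Row reduce to echelon form.
R2 ← R2 + (3/4)·R1: [0, 0, -9/4, -9/4]
R3 ← R3 − (5/4)·R1: [0, -9, 23/4, -1/4]
R4 ← R4 + (3/2)·R1: [0, 0, -3/2, -3/2]
Swap R2 ↔ R3
R4 ← R4 − (2/3)·R3: [0, 0, 0, 0]
Echelon form has 3 nonzero rows, so rank(B) = 3.
The row space has dimension equal to the rank: 3.

3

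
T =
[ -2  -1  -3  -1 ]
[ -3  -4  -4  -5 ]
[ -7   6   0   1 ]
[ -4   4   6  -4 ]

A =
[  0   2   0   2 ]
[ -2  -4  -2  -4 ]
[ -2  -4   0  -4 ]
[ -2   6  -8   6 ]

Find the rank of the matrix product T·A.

First compute TA:
[[ 10,   6,  10,   6],
 [ 26,  -4,  48,  -4],
 [-14, -32, -20, -32],
 [-12, -72,  24, -72]]
Now row reduce the product.
R2 ← R2 − (13/5)·R1: [0, -98/5, 22, -98/5]
R3 ← R3 + (7/5)·R1: [0, -118/5, -6, -118/5]
R4 ← R4 + (6/5)·R1: [0, -324/5, 36, -324/5]
R3 ← R3 − (59/49)·R2: [0, 0, -1592/49, 0]
R4 ← R4 − (162/49)·R2: [0, 0, -1800/49, 0]
R4 ← R4 − (225/199)·R3: [0, 0, 0, 0]
3 nonzero rows, so rank(TA) = 3.

3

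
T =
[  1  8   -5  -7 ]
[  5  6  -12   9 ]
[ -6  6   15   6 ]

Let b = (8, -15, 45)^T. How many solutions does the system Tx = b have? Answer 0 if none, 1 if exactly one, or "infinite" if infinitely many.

Row reduce the augmented matrix [T | b].
R2 ← R2 − (5)·R1: [0, -34, 13, 44, -55]
R3 ← R3 + (6)·R1: [0, 54, -15, -36, 93]
R3 ← R3 + (27/17)·R2: [0, 0, 96/17, 576/17, 96/17]
The echelon form has 3 nonzero rows, and every pivot lies in the first 4 columns, so rank(T) = rank([T|b]) = 3.
The system is consistent.
rank = 3 < 4 unknowns, so there are infinitely many solutions.

infinite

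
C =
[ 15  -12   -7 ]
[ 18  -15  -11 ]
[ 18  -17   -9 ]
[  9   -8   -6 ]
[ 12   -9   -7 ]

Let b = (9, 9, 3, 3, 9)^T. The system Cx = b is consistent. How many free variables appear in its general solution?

Row reduce the augmented matrix [C | b].
R2 ← R2 − (6/5)·R1: [0, -3/5, -13/5, -9/5]
R3 ← R3 − (6/5)·R1: [0, -13/5, -3/5, -39/5]
R4 ← R4 − (3/5)·R1: [0, -4/5, -9/5, -12/5]
R5 ← R5 − (4/5)·R1: [0, 3/5, -7/5, 9/5]
R3 ← R3 − (13/3)·R2: [0, 0, 32/3, 0]
R4 ← R4 − (4/3)·R2: [0, 0, 5/3, 0]
R5 ← R5 + R2: [0, 0, -4, 0]
R4 ← R4 − (5/32)·R3: [0, 0, 0, 0]
R5 ← R5 + (3/8)·R3: [0, 0, 0, 0]
The echelon form has 3 nonzero rows, and every pivot lies in the first 3 columns, so rank(C) = rank([C|b]) = 3.
The system is consistent.
Free variables = (unknowns) − (rank) = 3 − 3 = 0.

0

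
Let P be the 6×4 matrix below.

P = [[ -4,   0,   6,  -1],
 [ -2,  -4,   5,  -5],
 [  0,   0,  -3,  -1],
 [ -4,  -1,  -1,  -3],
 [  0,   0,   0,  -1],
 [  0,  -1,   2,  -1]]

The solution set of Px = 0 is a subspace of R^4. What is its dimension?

0

Row reduce to echelon form.
R2 ← R2 − (1/2)·R1: [0, -4, 2, -9/2]
R4 ← R4 − R1: [0, -1, -7, -2]
R4 ← R4 − (1/4)·R2: [0, 0, -15/2, -7/8]
R6 ← R6 − (1/4)·R2: [0, 0, 3/2, 1/8]
R4 ← R4 − (5/2)·R3: [0, 0, 0, 13/8]
R6 ← R6 + (1/2)·R3: [0, 0, 0, -3/8]
R5 ← R5 + (8/13)·R4: [0, 0, 0, 0]
R6 ← R6 + (3/13)·R4: [0, 0, 0, 0]
4 nonzero rows, so rank(P) = 4.
P has 4 columns; by rank–nullity, nullity = 4 − 4 = 0.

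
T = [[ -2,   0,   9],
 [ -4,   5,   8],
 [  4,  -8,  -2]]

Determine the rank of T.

Row reduce to echelon form.
R2 ← R2 − (2)·R1: [0, 5, -10]
R3 ← R3 + (2)·R1: [0, -8, 16]
R3 ← R3 + (8/5)·R2: [0, 0, 0]
Echelon form has 2 nonzero rows, so rank(T) = 2.

2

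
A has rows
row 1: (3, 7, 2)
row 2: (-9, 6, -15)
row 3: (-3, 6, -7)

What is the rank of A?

3

Row reduce to echelon form.
R2 ← R2 + (3)·R1: [0, 27, -9]
R3 ← R3 + R1: [0, 13, -5]
R3 ← R3 − (13/27)·R2: [0, 0, -2/3]
Echelon form has 3 nonzero rows, so rank(A) = 3.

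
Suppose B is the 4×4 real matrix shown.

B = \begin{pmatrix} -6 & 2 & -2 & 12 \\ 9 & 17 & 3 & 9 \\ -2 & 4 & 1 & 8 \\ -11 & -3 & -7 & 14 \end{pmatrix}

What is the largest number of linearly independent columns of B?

3

Row reduce to echelon form.
R2 ← R2 + (3/2)·R1: [0, 20, 0, 27]
R3 ← R3 − (1/3)·R1: [0, 10/3, 5/3, 4]
R4 ← R4 − (11/6)·R1: [0, -20/3, -10/3, -8]
R3 ← R3 − (1/6)·R2: [0, 0, 5/3, -1/2]
R4 ← R4 + (1/3)·R2: [0, 0, -10/3, 1]
R4 ← R4 + (2)·R3: [0, 0, 0, 0]
Echelon form has 3 nonzero rows, so rank(B) = 3.
The rank gives the maximum number of linearly independent columns: 3.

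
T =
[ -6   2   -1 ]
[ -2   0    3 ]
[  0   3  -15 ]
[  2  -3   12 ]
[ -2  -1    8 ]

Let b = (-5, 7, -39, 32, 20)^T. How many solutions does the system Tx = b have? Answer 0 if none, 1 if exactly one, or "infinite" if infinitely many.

Row reduce the augmented matrix [T | b].
R2 ← R2 − (1/3)·R1: [0, -2/3, 10/3, 26/3]
R4 ← R4 + (1/3)·R1: [0, -7/3, 35/3, 91/3]
R5 ← R5 − (1/3)·R1: [0, -5/3, 25/3, 65/3]
R3 ← R3 + (9/2)·R2: [0, 0, 0, 0]
R4 ← R4 − (7/2)·R2: [0, 0, 0, 0]
R5 ← R5 − (5/2)·R2: [0, 0, 0, 0]
The echelon form has 2 nonzero rows, and every pivot lies in the first 3 columns, so rank(T) = rank([T|b]) = 2.
The system is consistent.
rank = 2 < 3 unknowns, so there are infinitely many solutions.

infinite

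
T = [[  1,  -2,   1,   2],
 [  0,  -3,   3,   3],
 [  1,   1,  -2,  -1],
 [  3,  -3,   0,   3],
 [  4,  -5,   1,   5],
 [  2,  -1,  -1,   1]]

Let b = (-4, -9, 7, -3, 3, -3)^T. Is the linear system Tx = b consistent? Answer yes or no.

Row reduce the augmented matrix [T | b].
R3 ← R3 − R1: [0, 3, -3, -3, 11]
R4 ← R4 − (3)·R1: [0, 3, -3, -3, 9]
R5 ← R5 − (4)·R1: [0, 3, -3, -3, 19]
R6 ← R6 − (2)·R1: [0, 3, -3, -3, 5]
R3 ← R3 + R2: [0, 0, 0, 0, 2]
R4 ← R4 + R2: [0, 0, 0, 0, 0]
R5 ← R5 + R2: [0, 0, 0, 0, 10]
R6 ← R6 + R2: [0, 0, 0, 0, -4]
R5 ← R5 − (5)·R3: [0, 0, 0, 0, 0]
R6 ← R6 + (2)·R3: [0, 0, 0, 0, 0]
The echelon form has 3 nonzero rows; the last pivot sits in the augmented column, so rank(T) = 2 but rank([T|b]) = 3.
Since the ranks differ, the system is inconsistent.

no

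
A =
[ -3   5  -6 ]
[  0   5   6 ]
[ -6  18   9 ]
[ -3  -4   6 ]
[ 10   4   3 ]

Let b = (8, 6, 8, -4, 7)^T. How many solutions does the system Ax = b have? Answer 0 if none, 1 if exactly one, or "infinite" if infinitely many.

Row reduce the augmented matrix [A | b].
R3 ← R3 − (2)·R1: [0, 8, 21, -8]
R4 ← R4 − R1: [0, -9, 12, -12]
R5 ← R5 + (10/3)·R1: [0, 62/3, -17, 101/3]
R3 ← R3 − (8/5)·R2: [0, 0, 57/5, -88/5]
R4 ← R4 + (9/5)·R2: [0, 0, 114/5, -6/5]
R5 ← R5 − (62/15)·R2: [0, 0, -209/5, 133/15]
R4 ← R4 − (2)·R3: [0, 0, 0, 34]
R5 ← R5 + (11/3)·R3: [0, 0, 0, -167/3]
R5 ← R5 + (167/102)·R4: [0, 0, 0, 0]
The echelon form has 4 nonzero rows; the last pivot sits in the augmented column, so rank(A) = 3 but rank([A|b]) = 4.
Since the ranks differ, the system is inconsistent.
It has no solutions.

0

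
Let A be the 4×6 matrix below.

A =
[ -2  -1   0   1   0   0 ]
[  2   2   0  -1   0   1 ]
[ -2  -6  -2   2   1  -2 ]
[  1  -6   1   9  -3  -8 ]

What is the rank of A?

4

Row reduce to echelon form.
R2 ← R2 + R1: [0, 1, 0, 0, 0, 1]
R3 ← R3 − R1: [0, -5, -2, 1, 1, -2]
R4 ← R4 + (1/2)·R1: [0, -13/2, 1, 19/2, -3, -8]
R3 ← R3 + (5)·R2: [0, 0, -2, 1, 1, 3]
R4 ← R4 + (13/2)·R2: [0, 0, 1, 19/2, -3, -3/2]
R4 ← R4 + (1/2)·R3: [0, 0, 0, 10, -5/2, 0]
Echelon form has 4 nonzero rows, so rank(A) = 4.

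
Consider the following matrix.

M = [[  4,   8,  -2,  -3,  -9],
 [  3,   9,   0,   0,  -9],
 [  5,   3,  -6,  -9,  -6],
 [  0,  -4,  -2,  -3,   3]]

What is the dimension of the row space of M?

2

Row reduce to echelon form.
R2 ← R2 − (3/4)·R1: [0, 3, 3/2, 9/4, -9/4]
R3 ← R3 − (5/4)·R1: [0, -7, -7/2, -21/4, 21/4]
R3 ← R3 + (7/3)·R2: [0, 0, 0, 0, 0]
R4 ← R4 + (4/3)·R2: [0, 0, 0, 0, 0]
Echelon form has 2 nonzero rows, so rank(M) = 2.
The row space has dimension equal to the rank: 2.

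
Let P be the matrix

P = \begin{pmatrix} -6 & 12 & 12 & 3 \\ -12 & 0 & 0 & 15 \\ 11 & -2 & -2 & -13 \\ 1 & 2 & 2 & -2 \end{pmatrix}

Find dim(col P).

2

Row reduce to echelon form.
R2 ← R2 − (2)·R1: [0, -24, -24, 9]
R3 ← R3 + (11/6)·R1: [0, 20, 20, -15/2]
R4 ← R4 + (1/6)·R1: [0, 4, 4, -3/2]
R3 ← R3 + (5/6)·R2: [0, 0, 0, 0]
R4 ← R4 + (1/6)·R2: [0, 0, 0, 0]
Echelon form has 2 nonzero rows, so rank(P) = 2.
The column space has dimension equal to the rank: 2.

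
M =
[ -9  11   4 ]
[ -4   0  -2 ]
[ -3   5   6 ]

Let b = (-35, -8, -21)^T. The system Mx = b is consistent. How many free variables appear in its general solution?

0

Row reduce the augmented matrix [M | b].
R2 ← R2 − (4/9)·R1: [0, -44/9, -34/9, 68/9]
R3 ← R3 − (1/3)·R1: [0, 4/3, 14/3, -28/3]
R3 ← R3 + (3/11)·R2: [0, 0, 40/11, -80/11]
The echelon form has 3 nonzero rows, and every pivot lies in the first 3 columns, so rank(M) = rank([M|b]) = 3.
The system is consistent.
Free variables = (unknowns) − (rank) = 3 − 3 = 0.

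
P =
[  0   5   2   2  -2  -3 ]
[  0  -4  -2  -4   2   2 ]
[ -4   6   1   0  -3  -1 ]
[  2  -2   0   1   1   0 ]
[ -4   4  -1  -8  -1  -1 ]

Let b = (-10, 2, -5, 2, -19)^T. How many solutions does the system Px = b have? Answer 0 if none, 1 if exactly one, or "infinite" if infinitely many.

infinite

Row reduce the augmented matrix [P | b].
Swap R1 ↔ R3
R4 ← R4 + (1/2)·R1: [0, 1, 1/2, 1, -1/2, -1/2, -1/2]
R5 ← R5 − R1: [0, -2, -2, -8, 2, 0, -14]
R3 ← R3 + (5/4)·R2: [0, 0, -1/2, -3, 1/2, -1/2, -15/2]
R4 ← R4 + (1/4)·R2: [0, 0, 0, 0, 0, 0, 0]
R5 ← R5 − (1/2)·R2: [0, 0, -1, -6, 1, -1, -15]
R5 ← R5 − (2)·R3: [0, 0, 0, 0, 0, 0, 0]
The echelon form has 3 nonzero rows, and every pivot lies in the first 6 columns, so rank(P) = rank([P|b]) = 3.
The system is consistent.
rank = 3 < 6 unknowns, so there are infinitely many solutions.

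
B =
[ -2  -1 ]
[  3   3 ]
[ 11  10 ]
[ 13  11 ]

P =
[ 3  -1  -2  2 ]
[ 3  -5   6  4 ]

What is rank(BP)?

2

First compute BP:
[[ -9,   7,  -2,  -8],
 [ 18, -18,  12,  18],
 [ 63, -61,  38,  62],
 [ 72, -68,  40,  70]]
Now row reduce the product.
R2 ← R2 + (2)·R1: [0, -4, 8, 2]
R3 ← R3 + (7)·R1: [0, -12, 24, 6]
R4 ← R4 + (8)·R1: [0, -12, 24, 6]
R3 ← R3 − (3)·R2: [0, 0, 0, 0]
R4 ← R4 − (3)·R2: [0, 0, 0, 0]
2 nonzero rows, so rank(BP) = 2.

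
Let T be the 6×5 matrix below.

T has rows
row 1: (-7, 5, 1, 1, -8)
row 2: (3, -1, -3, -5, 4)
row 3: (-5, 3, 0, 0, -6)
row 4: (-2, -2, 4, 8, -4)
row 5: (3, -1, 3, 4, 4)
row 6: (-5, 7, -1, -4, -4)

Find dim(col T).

3

Row reduce to echelon form.
R2 ← R2 + (3/7)·R1: [0, 8/7, -18/7, -32/7, 4/7]
R3 ← R3 − (5/7)·R1: [0, -4/7, -5/7, -5/7, -2/7]
R4 ← R4 − (2/7)·R1: [0, -24/7, 26/7, 54/7, -12/7]
R5 ← R5 + (3/7)·R1: [0, 8/7, 24/7, 31/7, 4/7]
R6 ← R6 − (5/7)·R1: [0, 24/7, -12/7, -33/7, 12/7]
R3 ← R3 + (1/2)·R2: [0, 0, -2, -3, 0]
R4 ← R4 + (3)·R2: [0, 0, -4, -6, 0]
R5 ← R5 − R2: [0, 0, 6, 9, 0]
R6 ← R6 − (3)·R2: [0, 0, 6, 9, 0]
R4 ← R4 − (2)·R3: [0, 0, 0, 0, 0]
R5 ← R5 + (3)·R3: [0, 0, 0, 0, 0]
R6 ← R6 + (3)·R3: [0, 0, 0, 0, 0]
Echelon form has 3 nonzero rows, so rank(T) = 3.
The column space has dimension equal to the rank: 3.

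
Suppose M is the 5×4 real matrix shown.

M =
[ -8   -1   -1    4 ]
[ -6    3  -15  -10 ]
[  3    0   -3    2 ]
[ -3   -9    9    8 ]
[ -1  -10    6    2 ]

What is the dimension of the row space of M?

Row reduce to echelon form.
R2 ← R2 − (3/4)·R1: [0, 15/4, -57/4, -13]
R3 ← R3 + (3/8)·R1: [0, -3/8, -27/8, 7/2]
R4 ← R4 − (3/8)·R1: [0, -69/8, 75/8, 13/2]
R5 ← R5 − (1/8)·R1: [0, -79/8, 49/8, 3/2]
R3 ← R3 + (1/10)·R2: [0, 0, -24/5, 11/5]
R4 ← R4 + (23/10)·R2: [0, 0, -117/5, -117/5]
R5 ← R5 + (79/30)·R2: [0, 0, -157/5, -491/15]
R4 ← R4 − (39/8)·R3: [0, 0, 0, -273/8]
R5 ← R5 − (157/24)·R3: [0, 0, 0, -377/8]
R5 ← R5 − (29/21)·R4: [0, 0, 0, 0]
Echelon form has 4 nonzero rows, so rank(M) = 4.
The row space has dimension equal to the rank: 4.

4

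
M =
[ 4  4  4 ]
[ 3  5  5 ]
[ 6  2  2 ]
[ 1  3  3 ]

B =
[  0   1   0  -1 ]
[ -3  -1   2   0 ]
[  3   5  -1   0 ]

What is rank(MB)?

2

First compute MB:
[[  0,  20,   4,  -4],
 [  0,  23,   5,  -3],
 [  0,  14,   2,  -6],
 [  0,  13,   3,  -1]]
Now row reduce the product.
R2 ← R2 − (23/20)·R1: [0, 0, 2/5, 8/5]
R3 ← R3 − (7/10)·R1: [0, 0, -4/5, -16/5]
R4 ← R4 − (13/20)·R1: [0, 0, 2/5, 8/5]
R3 ← R3 + (2)·R2: [0, 0, 0, 0]
R4 ← R4 − R2: [0, 0, 0, 0]
2 nonzero rows, so rank(MB) = 2.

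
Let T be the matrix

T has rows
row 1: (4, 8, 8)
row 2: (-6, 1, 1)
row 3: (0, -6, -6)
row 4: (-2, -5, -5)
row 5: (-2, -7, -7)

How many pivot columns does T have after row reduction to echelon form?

Row reduce to echelon form.
R2 ← R2 + (3/2)·R1: [0, 13, 13]
R4 ← R4 + (1/2)·R1: [0, -1, -1]
R5 ← R5 + (1/2)·R1: [0, -3, -3]
R3 ← R3 + (6/13)·R2: [0, 0, 0]
R4 ← R4 + (1/13)·R2: [0, 0, 0]
R5 ← R5 + (3/13)·R2: [0, 0, 0]
Echelon form has 2 nonzero rows, so rank(T) = 2.
Each nonzero row contributes one pivot column: 2 pivot columns.

2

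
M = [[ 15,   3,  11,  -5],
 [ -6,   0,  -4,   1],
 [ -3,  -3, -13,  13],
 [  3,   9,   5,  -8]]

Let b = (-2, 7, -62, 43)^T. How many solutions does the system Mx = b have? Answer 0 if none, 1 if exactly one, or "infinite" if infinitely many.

Row reduce the augmented matrix [M | b].
R2 ← R2 + (2/5)·R1: [0, 6/5, 2/5, -1, 31/5]
R3 ← R3 + (1/5)·R1: [0, -12/5, -54/5, 12, -312/5]
R4 ← R4 − (1/5)·R1: [0, 42/5, 14/5, -7, 217/5]
R3 ← R3 + (2)·R2: [0, 0, -10, 10, -50]
R4 ← R4 − (7)·R2: [0, 0, 0, 0, 0]
The echelon form has 3 nonzero rows, and every pivot lies in the first 4 columns, so rank(M) = rank([M|b]) = 3.
The system is consistent.
rank = 3 < 4 unknowns, so there are infinitely many solutions.

infinite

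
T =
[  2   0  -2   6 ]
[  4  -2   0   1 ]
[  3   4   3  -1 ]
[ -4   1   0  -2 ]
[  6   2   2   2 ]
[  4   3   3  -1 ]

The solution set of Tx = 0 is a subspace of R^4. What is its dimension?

0

Row reduce to echelon form.
R2 ← R2 − (2)·R1: [0, -2, 4, -11]
R3 ← R3 − (3/2)·R1: [0, 4, 6, -10]
R4 ← R4 + (2)·R1: [0, 1, -4, 10]
R5 ← R5 − (3)·R1: [0, 2, 8, -16]
R6 ← R6 − (2)·R1: [0, 3, 7, -13]
R3 ← R3 + (2)·R2: [0, 0, 14, -32]
R4 ← R4 + (1/2)·R2: [0, 0, -2, 9/2]
R5 ← R5 + R2: [0, 0, 12, -27]
R6 ← R6 + (3/2)·R2: [0, 0, 13, -59/2]
R4 ← R4 + (1/7)·R3: [0, 0, 0, -1/14]
R5 ← R5 − (6/7)·R3: [0, 0, 0, 3/7]
R6 ← R6 − (13/14)·R3: [0, 0, 0, 3/14]
R5 ← R5 + (6)·R4: [0, 0, 0, 0]
R6 ← R6 + (3)·R4: [0, 0, 0, 0]
4 nonzero rows, so rank(T) = 4.
T has 4 columns; by rank–nullity, nullity = 4 − 4 = 0.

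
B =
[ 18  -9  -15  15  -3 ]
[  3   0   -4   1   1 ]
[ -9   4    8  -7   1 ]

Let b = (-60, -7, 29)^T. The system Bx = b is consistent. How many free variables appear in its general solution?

3

Row reduce the augmented matrix [B | b].
R2 ← R2 − (1/6)·R1: [0, 3/2, -3/2, -3/2, 3/2, 3]
R3 ← R3 + (1/2)·R1: [0, -1/2, 1/2, 1/2, -1/2, -1]
R3 ← R3 + (1/3)·R2: [0, 0, 0, 0, 0, 0]
The echelon form has 2 nonzero rows, and every pivot lies in the first 5 columns, so rank(B) = rank([B|b]) = 2.
The system is consistent.
Free variables = (unknowns) − (rank) = 5 − 2 = 3.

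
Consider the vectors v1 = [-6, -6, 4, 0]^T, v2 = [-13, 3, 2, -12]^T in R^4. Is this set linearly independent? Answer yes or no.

Form the matrix with these vectors as rows and row reduce.
R2 ← R2 − (13/6)·R1: [0, 16, -20/3, -12]
2 nonzero rows, so the 2 vectors span a space of dimension 2.
Since 2 = 2, the vectors are linearly independent.

yes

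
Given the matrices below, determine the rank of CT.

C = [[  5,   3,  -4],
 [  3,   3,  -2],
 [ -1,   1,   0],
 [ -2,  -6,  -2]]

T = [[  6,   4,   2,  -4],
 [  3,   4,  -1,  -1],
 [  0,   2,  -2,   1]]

2

First compute CT:
[[ 39,  24,  15, -27],
 [ 27,  20,   7, -17],
 [ -3,   0,  -3,   3],
 [-30, -36,   6,  12]]
Now row reduce the product.
R2 ← R2 − (9/13)·R1: [0, 44/13, -44/13, 22/13]
R3 ← R3 + (1/13)·R1: [0, 24/13, -24/13, 12/13]
R4 ← R4 + (10/13)·R1: [0, -228/13, 228/13, -114/13]
R3 ← R3 − (6/11)·R2: [0, 0, 0, 0]
R4 ← R4 + (57/11)·R2: [0, 0, 0, 0]
2 nonzero rows, so rank(CT) = 2.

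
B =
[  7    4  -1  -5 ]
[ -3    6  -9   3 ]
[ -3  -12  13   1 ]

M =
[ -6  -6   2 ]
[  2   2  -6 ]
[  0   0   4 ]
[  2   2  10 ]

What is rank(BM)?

First compute BM:
[[-44, -44, -64],
 [ 36,  36, -48],
 [ -4,  -4, 128]]
Now row reduce the product.
R2 ← R2 + (9/11)·R1: [0, 0, -1104/11]
R3 ← R3 − (1/11)·R1: [0, 0, 1472/11]
R3 ← R3 + (4/3)·R2: [0, 0, 0]
2 nonzero rows, so rank(BM) = 2.

2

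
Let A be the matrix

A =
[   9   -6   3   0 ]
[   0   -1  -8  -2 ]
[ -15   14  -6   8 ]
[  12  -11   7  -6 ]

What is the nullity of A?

1

Row reduce to echelon form.
R3 ← R3 + (5/3)·R1: [0, 4, -1, 8]
R4 ← R4 − (4/3)·R1: [0, -3, 3, -6]
R3 ← R3 + (4)·R2: [0, 0, -33, 0]
R4 ← R4 − (3)·R2: [0, 0, 27, 0]
R4 ← R4 + (9/11)·R3: [0, 0, 0, 0]
3 nonzero rows, so rank(A) = 3.
A has 4 columns; by rank–nullity, nullity = 4 − 3 = 1.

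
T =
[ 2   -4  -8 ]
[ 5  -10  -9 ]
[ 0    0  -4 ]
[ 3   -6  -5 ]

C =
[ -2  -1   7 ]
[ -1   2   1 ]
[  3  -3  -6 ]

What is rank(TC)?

2

First compute TC:
[[-24,  14,  58],
 [-27,   2,  79],
 [-12,  12,  24],
 [-15,   0,  45]]
Now row reduce the product.
R2 ← R2 − (9/8)·R1: [0, -55/4, 55/4]
R3 ← R3 − (1/2)·R1: [0, 5, -5]
R4 ← R4 − (5/8)·R1: [0, -35/4, 35/4]
R3 ← R3 + (4/11)·R2: [0, 0, 0]
R4 ← R4 − (7/11)·R2: [0, 0, 0]
2 nonzero rows, so rank(TC) = 2.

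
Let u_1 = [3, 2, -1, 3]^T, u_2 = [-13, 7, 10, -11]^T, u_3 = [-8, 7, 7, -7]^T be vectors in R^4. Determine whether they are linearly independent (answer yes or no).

yes

Form the matrix with these vectors as rows and row reduce.
R2 ← R2 + (13/3)·R1: [0, 47/3, 17/3, 2]
R3 ← R3 + (8/3)·R1: [0, 37/3, 13/3, 1]
R3 ← R3 − (37/47)·R2: [0, 0, -6/47, -27/47]
3 nonzero rows, so the 3 vectors span a space of dimension 3.
Since 3 = 3, the vectors are linearly independent.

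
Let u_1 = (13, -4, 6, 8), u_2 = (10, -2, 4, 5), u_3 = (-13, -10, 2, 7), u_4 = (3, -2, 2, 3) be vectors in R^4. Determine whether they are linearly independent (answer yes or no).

no

Form the matrix with these vectors as rows and row reduce.
R2 ← R2 − (10/13)·R1: [0, 14/13, -8/13, -15/13]
R3 ← R3 + R1: [0, -14, 8, 15]
R4 ← R4 − (3/13)·R1: [0, -14/13, 8/13, 15/13]
R3 ← R3 + (13)·R2: [0, 0, 0, 0]
R4 ← R4 + R2: [0, 0, 0, 0]
2 nonzero rows, so the 4 vectors span a space of dimension 2.
Since 2 < 4, the vectors are linearly dependent.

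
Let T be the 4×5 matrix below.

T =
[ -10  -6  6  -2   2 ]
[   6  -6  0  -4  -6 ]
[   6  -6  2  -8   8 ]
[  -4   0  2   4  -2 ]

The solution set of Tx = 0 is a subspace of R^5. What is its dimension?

1

Row reduce to echelon form.
R2 ← R2 + (3/5)·R1: [0, -48/5, 18/5, -26/5, -24/5]
R3 ← R3 + (3/5)·R1: [0, -48/5, 28/5, -46/5, 46/5]
R4 ← R4 − (2/5)·R1: [0, 12/5, -2/5, 24/5, -14/5]
R3 ← R3 − R2: [0, 0, 2, -4, 14]
R4 ← R4 + (1/4)·R2: [0, 0, 1/2, 7/2, -4]
R4 ← R4 − (1/4)·R3: [0, 0, 0, 9/2, -15/2]
4 nonzero rows, so rank(T) = 4.
T has 5 columns; by rank–nullity, nullity = 5 − 4 = 1.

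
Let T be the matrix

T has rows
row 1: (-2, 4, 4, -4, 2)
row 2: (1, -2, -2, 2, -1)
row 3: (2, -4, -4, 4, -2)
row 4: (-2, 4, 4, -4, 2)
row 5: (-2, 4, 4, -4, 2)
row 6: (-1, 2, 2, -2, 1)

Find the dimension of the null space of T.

4

Row reduce to echelon form.
R2 ← R2 + (1/2)·R1: [0, 0, 0, 0, 0]
R3 ← R3 + R1: [0, 0, 0, 0, 0]
R4 ← R4 − R1: [0, 0, 0, 0, 0]
R5 ← R5 − R1: [0, 0, 0, 0, 0]
R6 ← R6 − (1/2)·R1: [0, 0, 0, 0, 0]
1 nonzero row, so rank(T) = 1.
T has 5 columns; by rank–nullity, nullity = 5 − 1 = 4.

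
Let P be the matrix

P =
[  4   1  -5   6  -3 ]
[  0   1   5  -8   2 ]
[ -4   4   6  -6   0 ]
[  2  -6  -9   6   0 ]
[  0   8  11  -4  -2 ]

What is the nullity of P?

0

Row reduce to echelon form.
R3 ← R3 + R1: [0, 5, 1, 0, -3]
R4 ← R4 − (1/2)·R1: [0, -13/2, -13/2, 3, 3/2]
R3 ← R3 − (5)·R2: [0, 0, -24, 40, -13]
R4 ← R4 + (13/2)·R2: [0, 0, 26, -49, 29/2]
R5 ← R5 − (8)·R2: [0, 0, -29, 60, -18]
R4 ← R4 + (13/12)·R3: [0, 0, 0, -17/3, 5/12]
R5 ← R5 − (29/24)·R3: [0, 0, 0, 35/3, -55/24]
R5 ← R5 + (35/17)·R4: [0, 0, 0, 0, -195/136]
5 nonzero rows, so rank(P) = 5.
P has 5 columns; by rank–nullity, nullity = 5 − 5 = 0.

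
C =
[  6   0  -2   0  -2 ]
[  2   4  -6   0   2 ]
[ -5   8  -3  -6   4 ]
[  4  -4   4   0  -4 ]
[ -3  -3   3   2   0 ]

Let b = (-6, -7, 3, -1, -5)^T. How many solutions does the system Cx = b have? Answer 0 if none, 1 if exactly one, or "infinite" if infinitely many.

0

Row reduce the augmented matrix [C | b].
R2 ← R2 − (1/3)·R1: [0, 4, -16/3, 0, 8/3, -5]
R3 ← R3 + (5/6)·R1: [0, 8, -14/3, -6, 7/3, -2]
R4 ← R4 − (2/3)·R1: [0, -4, 16/3, 0, -8/3, 3]
R5 ← R5 + (1/2)·R1: [0, -3, 2, 2, -1, -8]
R3 ← R3 − (2)·R2: [0, 0, 6, -6, -3, 8]
R4 ← R4 + R2: [0, 0, 0, 0, 0, -2]
R5 ← R5 + (3/4)·R2: [0, 0, -2, 2, 1, -47/4]
R5 ← R5 + (1/3)·R3: [0, 0, 0, 0, 0, -109/12]
R5 ← R5 − (109/24)·R4: [0, 0, 0, 0, 0, 0]
The echelon form has 4 nonzero rows; the last pivot sits in the augmented column, so rank(C) = 3 but rank([C|b]) = 4.
Since the ranks differ, the system is inconsistent.
It has no solutions.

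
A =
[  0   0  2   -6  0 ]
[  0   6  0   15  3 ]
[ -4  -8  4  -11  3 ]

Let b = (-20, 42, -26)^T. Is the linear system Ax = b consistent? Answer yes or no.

yes

Row reduce the augmented matrix [A | b].
Swap R1 ↔ R3
The echelon form has 3 nonzero rows, and every pivot lies in the first 5 columns, so rank(A) = rank([A|b]) = 3.
The system is consistent.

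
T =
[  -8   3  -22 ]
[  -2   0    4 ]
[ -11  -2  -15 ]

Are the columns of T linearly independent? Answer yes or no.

yes

Row reduce T to echelon form.
R2 ← R2 − (1/4)·R1: [0, -3/4, 19/2]
R3 ← R3 − (11/8)·R1: [0, -49/8, 61/4]
R3 ← R3 − (49/6)·R2: [0, 0, -187/3]
3 pivots among 3 columns.
Every column is a pivot column, so the columns are linearly independent.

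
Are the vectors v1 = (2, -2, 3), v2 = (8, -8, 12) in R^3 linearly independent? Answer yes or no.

no

Form the matrix with these vectors as rows and row reduce.
R2 ← R2 − (4)·R1: [0, 0, 0]
1 nonzero row, so the 2 vectors span a space of dimension 1.
Since 1 < 2, the vectors are linearly dependent.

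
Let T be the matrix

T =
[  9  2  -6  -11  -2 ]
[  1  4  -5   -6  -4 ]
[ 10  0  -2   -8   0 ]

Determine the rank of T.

Row reduce to echelon form.
R2 ← R2 − (1/9)·R1: [0, 34/9, -13/3, -43/9, -34/9]
R3 ← R3 − (10/9)·R1: [0, -20/9, 14/3, 38/9, 20/9]
R3 ← R3 + (10/17)·R2: [0, 0, 36/17, 24/17, 0]
Echelon form has 3 nonzero rows, so rank(T) = 3.

3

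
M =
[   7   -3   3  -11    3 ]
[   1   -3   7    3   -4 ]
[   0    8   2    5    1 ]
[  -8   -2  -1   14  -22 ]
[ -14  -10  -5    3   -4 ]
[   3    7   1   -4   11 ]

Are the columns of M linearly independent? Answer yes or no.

Row reduce M to echelon form.
R2 ← R2 − (1/7)·R1: [0, -18/7, 46/7, 32/7, -31/7]
R4 ← R4 + (8/7)·R1: [0, -38/7, 17/7, 10/7, -130/7]
R5 ← R5 + (2)·R1: [0, -16, 1, -19, 2]
R6 ← R6 − (3/7)·R1: [0, 58/7, -2/7, 5/7, 68/7]
R3 ← R3 + (28/9)·R2: [0, 0, 202/9, 173/9, -115/9]
R4 ← R4 − (19/9)·R2: [0, 0, -103/9, -74/9, -83/9]
R5 ← R5 − (56/9)·R2: [0, 0, -359/9, -427/9, 266/9]
R6 ← R6 + (29/9)·R2: [0, 0, 188/9, 139/9, -41/9]
R4 ← R4 + (103/202)·R3: [0, 0, 0, 319/202, -3179/202]
R5 ← R5 + (359/202)·R3: [0, 0, 0, -2683/202, 1383/202]
R6 ← R6 − (94/101)·R3: [0, 0, 0, -247/101, 741/101]
R5 ← R5 + (2683/319)·R4: [0, 0, 0, 0, -3640/29]
R6 ← R6 + (494/319)·R4: [0, 0, 0, 0, -494/29]
R6 ← R6 − (19/140)·R5: [0, 0, 0, 0, 0]
5 pivots among 5 columns.
Every column is a pivot column, so the columns are linearly independent.

yes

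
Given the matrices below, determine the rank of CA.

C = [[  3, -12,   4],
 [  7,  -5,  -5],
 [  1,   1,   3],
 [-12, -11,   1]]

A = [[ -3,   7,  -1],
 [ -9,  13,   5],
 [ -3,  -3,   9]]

2

First compute CA:
[[ 87, -147, -27],
 [ 39,  -1, -77],
 [-21,  11,  31],
 [132, -230, -34]]
Now row reduce the product.
R2 ← R2 − (13/29)·R1: [0, 1882/29, -1882/29]
R3 ← R3 + (7/29)·R1: [0, -710/29, 710/29]
R4 ← R4 − (44/29)·R1: [0, -202/29, 202/29]
R3 ← R3 + (355/941)·R2: [0, 0, 0]
R4 ← R4 + (101/941)·R2: [0, 0, 0]
2 nonzero rows, so rank(CA) = 2.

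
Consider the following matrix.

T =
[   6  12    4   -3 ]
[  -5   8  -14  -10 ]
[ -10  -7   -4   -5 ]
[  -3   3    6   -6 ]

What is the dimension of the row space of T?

3

Row reduce to echelon form.
R2 ← R2 + (5/6)·R1: [0, 18, -32/3, -25/2]
R3 ← R3 + (5/3)·R1: [0, 13, 8/3, -10]
R4 ← R4 + (1/2)·R1: [0, 9, 8, -15/2]
R3 ← R3 − (13/18)·R2: [0, 0, 280/27, -35/36]
R4 ← R4 − (1/2)·R2: [0, 0, 40/3, -5/4]
R4 ← R4 − (9/7)·R3: [0, 0, 0, 0]
Echelon form has 3 nonzero rows, so rank(T) = 3.
The row space has dimension equal to the rank: 3.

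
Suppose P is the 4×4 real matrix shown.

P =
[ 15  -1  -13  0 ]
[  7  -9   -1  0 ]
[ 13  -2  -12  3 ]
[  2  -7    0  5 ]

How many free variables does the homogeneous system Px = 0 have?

Row reduce to echelon form.
R2 ← R2 − (7/15)·R1: [0, -128/15, 76/15, 0]
R3 ← R3 − (13/15)·R1: [0, -17/15, -11/15, 3]
R4 ← R4 − (2/15)·R1: [0, -103/15, 26/15, 5]
R3 ← R3 − (17/128)·R2: [0, 0, -45/32, 3]
R4 ← R4 − (103/128)·R2: [0, 0, -75/32, 5]
R4 ← R4 − (5/3)·R3: [0, 0, 0, 0]
3 nonzero rows, so rank(P) = 3.
P has 4 columns; by rank–nullity, nullity = 4 − 3 = 1.

1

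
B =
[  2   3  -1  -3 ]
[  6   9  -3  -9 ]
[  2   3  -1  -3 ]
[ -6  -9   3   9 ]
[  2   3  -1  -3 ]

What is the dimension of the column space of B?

1

Row reduce to echelon form.
R2 ← R2 − (3)·R1: [0, 0, 0, 0]
R3 ← R3 − R1: [0, 0, 0, 0]
R4 ← R4 + (3)·R1: [0, 0, 0, 0]
R5 ← R5 − R1: [0, 0, 0, 0]
Echelon form has 1 nonzero row, so rank(B) = 1.
The column space has dimension equal to the rank: 1.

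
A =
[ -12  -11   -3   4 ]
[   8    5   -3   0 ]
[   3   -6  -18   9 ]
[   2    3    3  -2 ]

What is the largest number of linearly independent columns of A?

2

Row reduce to echelon form.
R2 ← R2 + (2/3)·R1: [0, -7/3, -5, 8/3]
R3 ← R3 + (1/4)·R1: [0, -35/4, -75/4, 10]
R4 ← R4 + (1/6)·R1: [0, 7/6, 5/2, -4/3]
R3 ← R3 − (15/4)·R2: [0, 0, 0, 0]
R4 ← R4 + (1/2)·R2: [0, 0, 0, 0]
Echelon form has 2 nonzero rows, so rank(A) = 2.
The rank gives the maximum number of linearly independent columns: 2.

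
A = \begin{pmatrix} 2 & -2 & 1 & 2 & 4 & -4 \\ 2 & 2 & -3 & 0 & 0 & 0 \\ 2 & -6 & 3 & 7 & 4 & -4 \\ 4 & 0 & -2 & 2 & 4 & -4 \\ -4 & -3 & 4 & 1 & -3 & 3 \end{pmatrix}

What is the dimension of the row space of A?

3

Row reduce to echelon form.
R2 ← R2 − R1: [0, 4, -4, -2, -4, 4]
R3 ← R3 − R1: [0, -4, 2, 5, 0, 0]
R4 ← R4 − (2)·R1: [0, 4, -4, -2, -4, 4]
R5 ← R5 + (2)·R1: [0, -7, 6, 5, 5, -5]
R3 ← R3 + R2: [0, 0, -2, 3, -4, 4]
R4 ← R4 − R2: [0, 0, 0, 0, 0, 0]
R5 ← R5 + (7/4)·R2: [0, 0, -1, 3/2, -2, 2]
R5 ← R5 − (1/2)·R3: [0, 0, 0, 0, 0, 0]
Echelon form has 3 nonzero rows, so rank(A) = 3.
The row space has dimension equal to the rank: 3.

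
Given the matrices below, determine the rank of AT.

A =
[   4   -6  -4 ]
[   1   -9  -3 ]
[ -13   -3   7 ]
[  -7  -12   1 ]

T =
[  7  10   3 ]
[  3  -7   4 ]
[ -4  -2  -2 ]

First compute AT:
[[ 26,  90,  -4],
 [ -8,  79, -27],
 [-128, -123, -65],
 [-89,  12, -71]]
Now row reduce the product.
R2 ← R2 + (4/13)·R1: [0, 1387/13, -367/13]
R3 ← R3 + (64/13)·R1: [0, 4161/13, -1101/13]
R4 ← R4 + (89/26)·R1: [0, 4161/13, -1101/13]
R3 ← R3 − (3)·R2: [0, 0, 0]
R4 ← R4 − (3)·R2: [0, 0, 0]
2 nonzero rows, so rank(AT) = 2.

2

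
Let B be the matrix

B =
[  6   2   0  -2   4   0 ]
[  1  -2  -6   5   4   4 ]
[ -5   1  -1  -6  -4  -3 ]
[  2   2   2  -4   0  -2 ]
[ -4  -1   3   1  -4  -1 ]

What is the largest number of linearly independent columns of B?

Row reduce to echelon form.
R2 ← R2 − (1/6)·R1: [0, -7/3, -6, 16/3, 10/3, 4]
R3 ← R3 + (5/6)·R1: [0, 8/3, -1, -23/3, -2/3, -3]
R4 ← R4 − (1/3)·R1: [0, 4/3, 2, -10/3, -4/3, -2]
R5 ← R5 + (2/3)·R1: [0, 1/3, 3, -1/3, -4/3, -1]
R3 ← R3 + (8/7)·R2: [0, 0, -55/7, -11/7, 22/7, 11/7]
R4 ← R4 + (4/7)·R2: [0, 0, -10/7, -2/7, 4/7, 2/7]
R5 ← R5 + (1/7)·R2: [0, 0, 15/7, 3/7, -6/7, -3/7]
R4 ← R4 − (2/11)·R3: [0, 0, 0, 0, 0, 0]
R5 ← R5 + (3/11)·R3: [0, 0, 0, 0, 0, 0]
Echelon form has 3 nonzero rows, so rank(B) = 3.
The rank gives the maximum number of linearly independent columns: 3.

3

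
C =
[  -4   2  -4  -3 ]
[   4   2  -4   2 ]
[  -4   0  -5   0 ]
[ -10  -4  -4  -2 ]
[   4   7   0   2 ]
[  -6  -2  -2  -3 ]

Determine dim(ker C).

Row reduce to echelon form.
R2 ← R2 + R1: [0, 4, -8, -1]
R3 ← R3 − R1: [0, -2, -1, 3]
R4 ← R4 − (5/2)·R1: [0, -9, 6, 11/2]
R5 ← R5 + R1: [0, 9, -4, -1]
R6 ← R6 − (3/2)·R1: [0, -5, 4, 3/2]
R3 ← R3 + (1/2)·R2: [0, 0, -5, 5/2]
R4 ← R4 + (9/4)·R2: [0, 0, -12, 13/4]
R5 ← R5 − (9/4)·R2: [0, 0, 14, 5/4]
R6 ← R6 + (5/4)·R2: [0, 0, -6, 1/4]
R4 ← R4 − (12/5)·R3: [0, 0, 0, -11/4]
R5 ← R5 + (14/5)·R3: [0, 0, 0, 33/4]
R6 ← R6 − (6/5)·R3: [0, 0, 0, -11/4]
R5 ← R5 + (3)·R4: [0, 0, 0, 0]
R6 ← R6 − R4: [0, 0, 0, 0]
4 nonzero rows, so rank(C) = 4.
C has 4 columns; by rank–nullity, nullity = 4 − 4 = 0.

0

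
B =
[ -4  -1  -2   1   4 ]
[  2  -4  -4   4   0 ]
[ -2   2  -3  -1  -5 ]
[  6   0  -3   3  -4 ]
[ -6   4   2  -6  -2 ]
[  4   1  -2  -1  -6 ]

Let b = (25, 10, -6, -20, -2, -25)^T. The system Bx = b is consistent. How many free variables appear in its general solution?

0

Row reduce the augmented matrix [B | b].
R2 ← R2 + (1/2)·R1: [0, -9/2, -5, 9/2, 2, 45/2]
R3 ← R3 − (1/2)·R1: [0, 5/2, -2, -3/2, -7, -37/2]
R4 ← R4 + (3/2)·R1: [0, -3/2, -6, 9/2, 2, 35/2]
R5 ← R5 − (3/2)·R1: [0, 11/2, 5, -15/2, -8, -79/2]
R6 ← R6 + R1: [0, 0, -4, 0, -2, 0]
R3 ← R3 + (5/9)·R2: [0, 0, -43/9, 1, -53/9, -6]
R4 ← R4 − (1/3)·R2: [0, 0, -13/3, 3, 4/3, 10]
R5 ← R5 + (11/9)·R2: [0, 0, -10/9, -2, -50/9, -12]
R4 ← R4 − (39/43)·R3: [0, 0, 0, 90/43, 287/43, 664/43]
R5 ← R5 − (10/43)·R3: [0, 0, 0, -96/43, -180/43, -456/43]
R6 ← R6 − (36/43)·R3: [0, 0, 0, -36/43, 126/43, 216/43]
R5 ← R5 + (16/15)·R4: [0, 0, 0, 0, 44/15, 88/15]
R6 ← R6 + (2/5)·R4: [0, 0, 0, 0, 28/5, 56/5]
R6 ← R6 − (21/11)·R5: [0, 0, 0, 0, 0, 0]
The echelon form has 5 nonzero rows, and every pivot lies in the first 5 columns, so rank(B) = rank([B|b]) = 5.
The system is consistent.
Free variables = (unknowns) − (rank) = 5 − 5 = 0.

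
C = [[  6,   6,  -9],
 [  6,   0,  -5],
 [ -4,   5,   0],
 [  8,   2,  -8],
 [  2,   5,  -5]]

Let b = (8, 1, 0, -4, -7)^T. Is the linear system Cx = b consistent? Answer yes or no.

Row reduce the augmented matrix [C | b].
R2 ← R2 − R1: [0, -6, 4, -7]
R3 ← R3 + (2/3)·R1: [0, 9, -6, 16/3]
R4 ← R4 − (4/3)·R1: [0, -6, 4, -44/3]
R5 ← R5 − (1/3)·R1: [0, 3, -2, -29/3]
R3 ← R3 + (3/2)·R2: [0, 0, 0, -31/6]
R4 ← R4 − R2: [0, 0, 0, -23/3]
R5 ← R5 + (1/2)·R2: [0, 0, 0, -79/6]
R4 ← R4 − (46/31)·R3: [0, 0, 0, 0]
R5 ← R5 − (79/31)·R3: [0, 0, 0, 0]
The echelon form has 3 nonzero rows; the last pivot sits in the augmented column, so rank(C) = 2 but rank([C|b]) = 3.
Since the ranks differ, the system is inconsistent.

no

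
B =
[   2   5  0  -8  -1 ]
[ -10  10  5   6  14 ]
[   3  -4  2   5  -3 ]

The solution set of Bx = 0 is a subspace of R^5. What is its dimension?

Row reduce to echelon form.
R2 ← R2 + (5)·R1: [0, 35, 5, -34, 9]
R3 ← R3 − (3/2)·R1: [0, -23/2, 2, 17, -3/2]
R3 ← R3 + (23/70)·R2: [0, 0, 51/14, 204/35, 51/35]
3 nonzero rows, so rank(B) = 3.
B has 5 columns; by rank–nullity, nullity = 5 − 3 = 2.

2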